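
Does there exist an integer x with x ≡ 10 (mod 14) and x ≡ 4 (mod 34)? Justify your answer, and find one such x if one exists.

x = 38

Here gcd(14, 34) = 2, and both 10 and 4 leave remainder 0 mod 2, so the system is consistent.
The integers ≡ 10 (mod 14) are 10, 24, 38, …; their remainders mod 34 are 10, 24, 4, so x = 38 is the first that is ≡ 4 (mod 34).
Indeed 38 ≡ 10 (mod 14) and 38 ≡ 4 (mod 34).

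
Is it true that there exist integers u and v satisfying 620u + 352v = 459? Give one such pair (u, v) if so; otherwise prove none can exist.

There are no such integers.

Both 620 and 352 are divisible by gcd(620, 352) = 4, hence so is any combination 620u + 352v.
But 459 = 4·114 + 3, so 4 ∤ 459.
So the equation is unsolvable over ℤ.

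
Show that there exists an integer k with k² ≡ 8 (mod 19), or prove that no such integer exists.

No, no such integer exists.

Since (19 − k)² ≡ k² (mod 19), it suffices to square k = 0, 1, …, 9: the residues are 0, 1, 4, 9, 16, 6, 17, 11, 7, 5.
So the quadratic residues mod 19 are {0, 1, 4, 5, 6, 7, 9, 11, 16, 17}, and 8 is not among them.
Hence no integer k has k² ≡ 8 (mod 19).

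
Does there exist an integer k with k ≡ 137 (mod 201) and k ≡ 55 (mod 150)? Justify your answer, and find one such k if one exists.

gcd(201, 150) = 3. If k ≡ 137 (mod 201) and k ≡ 55 (mod 150), then k ≡ 137 (mod 3) and k ≡ 55 (mod 3).
But 137 mod 3 = 2 while 55 mod 3 = 1, a contradiction.
Therefore no such k exists.

No, no such integer exists.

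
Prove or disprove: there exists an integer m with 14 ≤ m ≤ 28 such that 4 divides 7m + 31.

m = 15

Try m = 15: 7·15 + 31 = 136 = 34·4, which is divisible by 4.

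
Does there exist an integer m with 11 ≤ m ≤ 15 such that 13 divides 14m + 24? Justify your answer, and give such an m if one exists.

m = 15

At m = 15 we get 14·15 + 24 = 234, and 234 = 13·18.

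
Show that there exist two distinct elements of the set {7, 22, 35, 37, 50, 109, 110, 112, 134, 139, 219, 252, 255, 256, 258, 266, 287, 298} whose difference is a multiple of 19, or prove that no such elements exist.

There is no such pair.

Residues mod 19: 7↦7, 22↦3, 35↦16, 37↦18, 50↦12, 109↦14, 110↦15, 112↦17, 134↦1, 139↦6, 219↦10, 252↦5, 255↦8, 256↦9, 258↦11, 266↦0, 287↦2, 298↦13.
All 18 residues are distinct, so no two elements differ by a multiple of 19.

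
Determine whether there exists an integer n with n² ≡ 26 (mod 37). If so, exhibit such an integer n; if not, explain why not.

Take n = 27. Then 27² = 729 = 19·37 + 26, so 27² ≡ 26 (mod 37).

n = 27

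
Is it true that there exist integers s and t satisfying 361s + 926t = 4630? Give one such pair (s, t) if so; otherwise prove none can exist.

361 and 926 are coprime, so 361s + 926t ranges over all of ℤ.
Run the Euclidean algorithm on 926 and 361: 926 = 2·361 + 204, 361 = 1·204 + 157, 204 = 1·157 + 47, 157 = 3·47 + 16, 47 = 2·16 + 15, 16 = 1·15 + 1, 15 = 15·1 + 0.
Back-substituting, 1 = 16 − 1·15 = 16 − (47 − 2·16) = −47 + 3·16 = −47 + 3·(157 − 3·47) = 3·157 − 10·47 = 3·157 − 10·(204 − 1·157) = −10·204 + 13·157 = −10·204 + 13·(361 − 1·204) = 13·361 − 23·204 = 13·361 − 23·(926 − 2·361) = −23·926 + 59·361; that is, 361·59 + 926·(-23) = 1.
Multiplying through by 4630: s = 59·4630 = 273170, t = (-23)·4630 = -106490 is a solution.
The general solution is s = 273170 + 926k, t = -106490 − 361k; taking k = -295 gives the smaller pair s = 0, t = 5.
Check: 361·0 + 926·5 = 0 + 4630 = 4630. ✓

s = 0, t = 5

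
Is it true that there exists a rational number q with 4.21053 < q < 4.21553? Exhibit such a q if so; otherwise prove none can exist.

q = 59/14

Look for a denominator N such that an integer falls strictly between N·4.21053 and N·4.21553. N = 14 works: 14·4.21053 = 58.94742 < 59 < 59.01742 = 14·4.21553.
So q = 59/14 works: it is a ratio of integers, and dividing 14·4.21053 < 59 < 14·4.21553 through by 14 gives 4.21053 < 59/14 < 4.21553.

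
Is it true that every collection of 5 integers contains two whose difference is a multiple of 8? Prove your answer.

Try 5 consecutive integers, 1, 2, …, 5. Their remainders mod 8 are 1, 2, 3, 4, 5 — pairwise different, as any 5 ≤ 8 consecutive integers have distinct residues.
The differences between them range over 1, …, 4, none of which is divisible by 8.

No; for instance {1, 2, 3, 4, 5} is a counterexample.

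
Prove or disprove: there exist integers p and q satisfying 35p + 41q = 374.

p = 6, q = 4

35 and 41 are coprime, so 35p + 41q ranges over all of ℤ.
Run the Euclidean algorithm on 41 and 35: 41 = 1·35 + 6, 35 = 5·6 + 5, 6 = 1·5 + 1, 5 = 5·1 + 0.
Unwinding: 1 = 6 − 1·5 = 6 − (35 − 5·6) = −35 + 6·6 = −35 + 6·(41 − 1·35) = 6·41 − 7·35, i.e. 35·(-7) + 41·6 = 1.
Multiplying through by 374: p = (-7)·374 = -2618, q = 6·374 = 2244 is a solution.
Adding 64·41 to p and subtracting 64·35 from q gives the tidier solution (6, 4).
Check: 35·6 + 41·4 = 210 + 164 = 374. ✓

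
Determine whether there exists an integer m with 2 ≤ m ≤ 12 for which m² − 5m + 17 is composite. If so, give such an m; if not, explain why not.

No such integer m in that range exists.

The values for m = 2, 3, …, 12 are 11, 11, 13, 17, 23, 31, 41, 53, 67, 83, 101, and each of these is prime.
So no value in the range makes the expression composite.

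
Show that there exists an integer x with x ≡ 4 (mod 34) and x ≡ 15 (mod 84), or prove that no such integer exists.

gcd(34, 84) = 2. If x ≡ 4 (mod 34) and x ≡ 15 (mod 84), then x ≡ 4 (mod 2) and x ≡ 15 (mod 2).
However 4 ≡ 0 and 15 ≡ 1 (mod 2), and 0 ≠ 1.
Therefore no such x exists.

No such integer exists.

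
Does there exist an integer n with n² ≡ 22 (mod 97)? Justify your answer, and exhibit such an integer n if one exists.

n = 64 works: 64² = 4096, and 4096 − 22 = 4074 = 42·97.

n = 64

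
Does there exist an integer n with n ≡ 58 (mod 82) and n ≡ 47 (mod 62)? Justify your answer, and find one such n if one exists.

There is no such integer.

Reduce both congruences modulo 2, which divides 82 and 62: they say n ≡ 58 (mod 2) and n ≡ 47 (mod 2).
However 58 ≡ 0 and 47 ≡ 1 (mod 2), and 0 ≠ 1.
So no integer satisfies both congruences.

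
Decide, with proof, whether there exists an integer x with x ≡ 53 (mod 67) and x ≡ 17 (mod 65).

gcd(67, 65) = 1, so the Chinese Remainder Theorem guarantees exactly one residue class mod 4355 satisfying both.
Write x = 53 + 67t and require 53 + 67t ≡ 17 (mod 65), i.e. 67t ≡ 29 (mod 65).
67 ≡ 2 (mod 65), so this reads 2t ≡ 29 (mod 65). Since 2·33 = 66 = 1·65 + 1, the inverse of 2 mod 65 is 33.
Therefore t ≡ 33·29 = 957 ≡ 47 (mod 65).
With t = 47: x = 53 + 67·47 = 3202.
Verify: 3202 = 47·67 + 53 and 3202 = 49·65 + 17. ✓

x = 3202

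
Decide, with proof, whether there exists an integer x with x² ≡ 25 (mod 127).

Take x = 5. Then 5² = 25, and since 0 ≤ 25 < 127 this is already reduced: 5² ≡ 25 (mod 127).

x = 5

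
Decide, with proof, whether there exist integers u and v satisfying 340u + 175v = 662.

No such integers exist.

gcd(340, 175) = 5, so every integer of the form 340u + 175v is a multiple of 5.
But 662 is not a multiple of 5 (it leaves remainder 2).
Hence no integers u, v satisfy the equation.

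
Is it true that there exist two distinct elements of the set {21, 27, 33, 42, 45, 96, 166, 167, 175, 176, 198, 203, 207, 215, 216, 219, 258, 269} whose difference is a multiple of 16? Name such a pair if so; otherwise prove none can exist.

Yes: 27 and 203.

Reduce each element mod 16: 21↦5, 27↦11, 33↦1, 42↦10, 45↦13, 96↦0, 166↦6, 167↦7, 175↦15, 176↦0, 198↦6, 203↦11, 207↦15, 215↦7, 216↦8, 219↦11, 258↦2, 269↦13. The residue 11 repeats (at 27 and 203), and 203 − 27 = 176 = 11·16.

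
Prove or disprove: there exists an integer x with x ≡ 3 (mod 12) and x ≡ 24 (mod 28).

Both moduli are multiples of 4 = gcd(12, 28), so any solution would satisfy x ≡ 3 and x ≡ 24 modulo 4 simultaneously.
But 3 mod 4 = 3 while 24 mod 4 = 0, a contradiction.
Therefore no such x exists.

No, no such integer exists.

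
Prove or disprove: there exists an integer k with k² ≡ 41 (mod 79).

79 is prime, so by Euler's criterion 41 is a square mod 79 iff 41^((79−1)/2) = 41^39 ≡ 1 (mod 79).
Repeated squaring mod 79: 41^2 = 1681 ≡ 22; 41^4 ≡ 22² = 484 ≡ 10; 41^8 ≡ 10² = 100 ≡ 21; 41^16 ≡ 21² = 441 ≡ 46; 41^32 ≡ 46² = 2116 ≡ 62.
Since 39 = 32 + 4 + 2 + 1, 41^39 ≡ 62 · 10 · 22 · 41; multiplying out mod 79: 62·10 = 620 ≡ 67, then 67·22 = 1474 ≡ 52, then 52·41 = 2132 ≡ 78. Thus 41^39 ≡ 78 ≡ −1 (mod 79).
By Euler's criterion 41 is a quadratic non-residue mod 79: no k satisfies k² ≡ 41 (mod 79).

There is no such integer.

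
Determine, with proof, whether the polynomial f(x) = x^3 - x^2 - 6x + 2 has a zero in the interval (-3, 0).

Yes, f has a root in the interval.

f(-3) = -16 and f(0) = 2, which have opposite signs.
As a polynomial, f is continuous on every closed interval.
By the Intermediate Value Theorem, f takes the value 0 somewhere in the open interval.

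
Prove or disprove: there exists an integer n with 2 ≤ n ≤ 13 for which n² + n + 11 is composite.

At n = 11: 11² + 11 + 11 = 143 = 11·13, which is composite.

n = 11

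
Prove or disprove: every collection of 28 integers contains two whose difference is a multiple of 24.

There are exactly 24 possible remainders on division by 24.
With 28 integers and only 24 classes, the pigeonhole principle forces two of them, say a and b, into the same class.
Then a ≡ b (mod 24), i.e. 24 ∣ (a − b).

True.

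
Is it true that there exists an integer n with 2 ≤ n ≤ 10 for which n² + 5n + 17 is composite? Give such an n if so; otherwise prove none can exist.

At n = 9: 9² + 5·9 + 17 = 143 = 11·13, which is composite.

n = 9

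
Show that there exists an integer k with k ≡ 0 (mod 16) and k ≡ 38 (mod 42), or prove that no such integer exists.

k = 80

Here gcd(16, 42) = 2, and both 0 and 38 leave remainder 0 mod 2, so the system is consistent.
The integers ≡ 0 (mod 16) are 0, 16, 32, 48, 64, 80, …; their remainders mod 42 are 0, 16, 32, 6, 22, 38, so k = 80 is the first that is ≡ 38 (mod 42).
Check: 80 mod 16 = 0, 80 mod 42 = 38. ✓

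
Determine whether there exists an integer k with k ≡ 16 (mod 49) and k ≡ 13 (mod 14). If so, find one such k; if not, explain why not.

Both moduli are multiples of 7 = gcd(49, 14), so any solution would satisfy k ≡ 16 and k ≡ 13 modulo 7 simultaneously.
However 16 ≡ 2 and 13 ≡ 6 (mod 7), and 2 ≠ 6.
Hence the system has no solution.

No, no such integer exists.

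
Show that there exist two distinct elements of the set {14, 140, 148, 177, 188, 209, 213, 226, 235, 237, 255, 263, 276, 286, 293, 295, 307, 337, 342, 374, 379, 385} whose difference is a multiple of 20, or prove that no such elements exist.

Reduce each element mod 20: 14↦14, 140↦0, 148↦8, 177↦17, 188↦8, 209↦9, 213↦13, 226↦6, 235↦15, 237↦17, 255↦15, 263↦3, 276↦16, 286↦6, 293↦13, 295↦15, 307↦7, 337↦17, 342↦2, 374↦14, 379↦19, 385↦5. The residue 14 repeats (at 14 and 374), and 374 − 14 = 360 = 18·20.

Yes: 14 and 374.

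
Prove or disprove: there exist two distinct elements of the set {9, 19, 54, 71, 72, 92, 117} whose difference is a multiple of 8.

Two integers differ by a multiple of 8 exactly when they have the same residue mod 8. The residues are 9↦1, 19↦3, 54↦6, 71↦7, 72↦0, 92↦4, 117↦5.
These 7 residues are pairwise different, hence no difference of two elements is divisible by 8.

No such pair exists.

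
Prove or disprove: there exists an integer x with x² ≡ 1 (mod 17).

Take x = 1. Then 1² = 1, and since 0 ≤ 1 < 17 this is already reduced: 1² ≡ 1 (mod 17).

x = 1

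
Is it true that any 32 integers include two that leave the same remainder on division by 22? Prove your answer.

Partition the integers by their residue mod 22; there are 22 classes.
Placing 32 integers into 22 classes, some class receives at least two — say a and b.
So a and b have equal remainders mod 22, which is exactly what was to be shown.

True.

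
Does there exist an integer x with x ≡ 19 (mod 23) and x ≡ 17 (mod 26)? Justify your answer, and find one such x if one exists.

x = 433

The moduli 23 and 26 are coprime, so by the Chinese Remainder Theorem a unique solution modulo 598 exists.
Any solution of the first congruence is x = 19 + 23t; substituting into the second, 23t ≡ 17 − 19 ≡ 24 (mod 26).
Note 23·17 = 391 ≡ 1 (mod 26) (as 391 − 1 = 15·26), so 23⁻¹ ≡ 17.
Therefore t ≡ 17·24 = 408 ≡ 18 (mod 26).
Taking t = 18 gives x = 19 + 23·18 = 433.
Indeed 433 ≡ 19 (mod 23) and 433 ≡ 17 (mod 26).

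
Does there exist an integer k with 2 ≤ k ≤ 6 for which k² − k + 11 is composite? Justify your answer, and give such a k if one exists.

The values for k = 2, 3, …, 6 are 13, 17, 23, 31, 41, and each of these is prime.
So no value in the range makes the expression composite.

There is no such integer k in that range.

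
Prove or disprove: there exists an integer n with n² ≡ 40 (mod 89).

Take n = 29. Then 29² = 841 = 9·89 + 40, so 29² ≡ 40 (mod 89).

n = 29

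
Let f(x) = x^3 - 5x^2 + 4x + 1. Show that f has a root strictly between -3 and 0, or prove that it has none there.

f(-3) = -83 and f(0) = 1, which have opposite signs.
Since f is a polynomial it is continuous on [-3, 0].
By the Intermediate Value Theorem, f takes the value 0 somewhere in the open interval.

Such a root exists.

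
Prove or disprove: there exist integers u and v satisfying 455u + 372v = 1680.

u = 204, v = -245

455 and 372 are coprime, so 455u + 372v ranges over all of ℤ.
Euclidean algorithm: 455 = 1·372 + 83, 372 = 4·83 + 40, 83 = 2·40 + 3, 40 = 13·3 + 1, 3 = 3·1 + 0.
Back-substituting, 1 = 40 − 13·3 = 40 − 13·(83 − 2·40) = −13·83 + 27·40 = −13·83 + 27·(372 − 4·83) = 27·372 − 121·83 = 27·372 − 121·(455 − 1·372) = −121·455 + 148·372; that is, 455·(-121) + 372·148 = 1.
Scaling by 1680 gives the particular solution (u, v) = (-203280, 248640).
Adding 547·372 to u and subtracting 547·455 from v gives the tidier solution (204, -245).
Indeed 455·204 + 372·(-245) = 92820 − 91140 = 1680.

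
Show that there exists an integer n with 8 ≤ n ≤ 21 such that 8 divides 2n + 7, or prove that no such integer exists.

The values of 2n + 7 for n = 8, 9, …, 21 are 23, 25, 27, 29, 31, 33, 35, 37, 39, 41, 43, 45, 47, 49; reduced mod 8 these are 7, 1, 3, 5, 7, 1, 3, 5, 7, 1, 3, 5, 7, 1.
Since 0 is absent from this list, 8 ∤ 2n + 7 for every n with 8 ≤ n ≤ 21.

No such integer n in that range exists.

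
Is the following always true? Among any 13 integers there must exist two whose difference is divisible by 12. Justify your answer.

True.

There are exactly 12 possible remainders on division by 12.
With 13 integers and only 12 classes, the pigeonhole principle forces two of them, say a and b, into the same class.
Equal remainders mean a − b ≡ 0 (mod 12), so 12 divides their difference.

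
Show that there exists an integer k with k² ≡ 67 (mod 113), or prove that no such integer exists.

113 is prime, so by Euler's criterion 67 is a square mod 113 iff 67^((113−1)/2) = 67^56 ≡ 1 (mod 113).
Repeated squaring mod 113: 67^2 = 4489 ≡ 82; 67^4 ≡ 82² = 6724 ≡ 57; 67^8 ≡ 57² = 3249 ≡ 85; 67^16 ≡ 85² = 7225 ≡ 106; 67^32 ≡ 106² = 11236 ≡ 49.
Since 56 = 32 + 16 + 8, 67^56 ≡ 49 · 106 · 85; multiplying out mod 113: 49·106 = 5194 ≡ 109, then 109·85 = 9265 ≡ 112. Thus 67^56 ≡ 112 ≡ −1 (mod 113).
The value −1 means 67 is a non-residue modulo 113, so k² ≡ 67 (mod 113) is impossible.

No such integer exists.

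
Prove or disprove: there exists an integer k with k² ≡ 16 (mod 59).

Take k = 4. Then 4² = 16, and since 0 ≤ 16 < 59 this is already reduced: 4² ≡ 16 (mod 59).

k = 4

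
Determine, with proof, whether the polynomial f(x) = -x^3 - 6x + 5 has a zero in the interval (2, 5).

No.

f(2) = -15 and f(5) = -150, both negative.
The derivative f'(x) = -3x^2 - 6 is a quadratic with discriminant 0² − 4·(-3)·(-6) = -72 < 0; it never vanishes, so it is always negative (sign of the leading coefficient).
So f is strictly decreasing; between 2 and 5 its values lie between f(2) = -15 and f(5) = -150, all negative. Therefore f has no root in (2, 5).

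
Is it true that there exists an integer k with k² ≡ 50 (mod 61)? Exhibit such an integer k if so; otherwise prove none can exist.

There is no such integer.

61 is prime, so by Euler's criterion 50 is a square mod 61 iff 50^((61−1)/2) = 50^30 ≡ 1 (mod 61).
Squaring successively (mod 61): 50^2 = 2500 ≡ 60; 50^4 ≡ 60² = 3600 ≡ 1; 50^8 ≡ 1² = 1 ≡ 1; 50^16 ≡ 1² = 1 ≡ 1.
Since 30 = 16 + 8 + 4 + 2, 50^30 ≡ 1 · 1 · 1 · 60; multiplying out mod 61: 1·1 = 1 ≡ 1, then 1·1 = 1 ≡ 1, then 1·60 = 60 ≡ 60. Thus 50^30 ≡ 60 ≡ −1 (mod 61).
The value −1 means 50 is a non-residue modulo 61, so k² ≡ 50 (mod 61) is impossible.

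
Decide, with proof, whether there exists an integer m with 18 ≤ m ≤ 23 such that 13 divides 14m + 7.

m = 19

At m = 19 we get 14·19 + 7 = 273, and 273 = 13·21.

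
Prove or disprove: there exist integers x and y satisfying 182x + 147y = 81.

There are no such integers.

gcd(182, 147) = 7, so every integer of the form 182x + 147y is a multiple of 7.
But 81 = 7·11 + 4, so 7 ∤ 81.
Hence no integers x, y satisfy the equation.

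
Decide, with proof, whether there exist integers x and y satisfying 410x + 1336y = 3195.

No, no such integers exist.

Any value of 410x + 1336y is a multiple of gcd(410, 1336) = 2.
But 3195 = 2·1597 + 1, so 2 ∤ 3195.
So the equation is unsolvable over ℤ.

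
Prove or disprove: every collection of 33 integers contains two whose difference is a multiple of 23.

Each integer lies in one of the 23 residue classes modulo 23.
With 33 integers and only 23 classes, the pigeonhole principle forces two of them, say a and b, into the same class.
Then a ≡ b (mod 23), i.e. 23 ∣ (a − b).

Yes.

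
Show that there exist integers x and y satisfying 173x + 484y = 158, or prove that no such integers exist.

Since gcd(173, 484) = 1, every integer is an integer combination of 173 and 484.
Run the Euclidean algorithm on 484 and 173: 484 = 2·173 + 138, 173 = 1·138 + 35, 138 = 3·35 + 33, 35 = 1·33 + 2, 33 = 16·2 + 1, 2 = 2·1 + 0.
Working back up the chain: 1 = 33 − 16·2 = 33 − 16·(35 − 1·33) = −16·35 + 17·33 = −16·35 + 17·(138 − 3·35) = 17·138 − 67·35 = 17·138 − 67·(173 − 1·138) = −67·173 + 84·138 = −67·173 + 84·(484 − 2·173) = 84·484 − 235·173. So 173·(-235) + 484·84 = 1.
Scaling by 158 gives the particular solution (x, y) = (-37130, 13272).
Shifting by a multiple of (484, −173) keeps it a solution: x = -37130 + 77·484 = 138, y = 13272 − 77·173 = -49.
Indeed 173·138 + 484·(-49) = 23874 − 23716 = 158.

x = 138, y = -49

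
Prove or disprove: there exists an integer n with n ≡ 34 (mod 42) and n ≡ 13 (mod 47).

Since 42 and 47 share no common factor, CRT says the pair of congruences has a solution (unique mod 1974).
Any solution of the first congruence is n = 34 + 42t; substituting into the second, 42t ≡ 13 − 34 ≡ 26 (mod 47).
To invert 42 modulo 47: 47 = 1·42 + 5, 42 = 8·5 + 2, 5 = 2·2 + 1, 2 = 2·1 + 0, and unwinding, 1 = 5 − 2·2 = 5 − 2·(42 − 8·5) = −2·42 + 17·5 = −2·42 + 17·(47 − 1·42) = 17·47 − 19·42. Thus 42⁻¹ ≡ -19 ≡ 28 (mod 47).
Multiplying by 28: t ≡ 28·26 = 728 ≡ 23 (mod 47).
With t = 23: n = 34 + 42·23 = 1000.
Verify: 1000 = 23·42 + 34 and 1000 = 21·47 + 13. ✓

n = 1000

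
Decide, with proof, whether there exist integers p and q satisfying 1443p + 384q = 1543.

gcd(1443, 384) = 3, so every integer of the form 1443p + 384q is a multiple of 3.
But 1543 is not a multiple of 3 (it leaves remainder 1).
So the equation is unsolvable over ℤ.

No, no such integers exist.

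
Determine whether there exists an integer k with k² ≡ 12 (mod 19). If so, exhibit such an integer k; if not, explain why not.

No, no such integer exists.

Computing k² mod 19 for k = 0, 1, …, 9 (enough, by the symmetry k ↦ 19 − k) gives 0, 1, 4, 9, 16, 6, 17, 11, 7, 5.
The set of squares mod 19 is therefore {0, 1, 4, 5, 6, 7, 9, 11, 16, 17}, which does not contain 12.
Therefore k² ≡ 12 (mod 19) has no solution.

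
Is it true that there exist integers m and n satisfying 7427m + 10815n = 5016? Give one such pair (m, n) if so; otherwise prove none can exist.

Both 7427 and 10815 are divisible by gcd(7427, 10815) = 7, hence so is any combination 7427m + 10815n.
But 5016 = 7·716 + 4, so 7 ∤ 5016.
Hence no integers m, n satisfy the equation.

No such integers exist.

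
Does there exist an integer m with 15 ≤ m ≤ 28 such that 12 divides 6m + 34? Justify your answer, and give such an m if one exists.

The values of 6m + 34 for m = 15, 16, …, 28 are 124, 130, 136, 142, 148, 154, 160, 166, 172, 178, 184, 190, 196, 202; reduced mod 12 these are 4, 10, 4, 10, 4, 10, 4, 10, 4, 10, 4, 10, 4, 10.
None is 0, so 12 never divides 6m + 34 on this range.

No, no such integer m in that range exists.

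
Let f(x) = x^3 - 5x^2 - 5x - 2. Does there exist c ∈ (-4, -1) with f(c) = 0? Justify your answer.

The endpoint values f(-4) = -126 and f(-1) = -3 are both negative. Claim: f(x) < 0 for every x in (-4, -1).
Shift to the endpoint -1: with x = -1 − u (0 < u < 3), one computes f(-1 − u) = -u^3 - 8u^2 - 8u - 3.
The nonzero coefficients here are all negative, so for u > 0 every term is negative (or zero), and the constant term -3 is strictly negative.
So f is strictly negative on (-4, -1); no root exists in the interval.

f has no root in that interval.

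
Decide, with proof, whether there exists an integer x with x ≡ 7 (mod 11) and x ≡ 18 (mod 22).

x = 18

The moduli are not coprime: gcd(11, 22) = 11. Compatibility requires 11 ∣ (18 − 7) = 11, which holds, so solutions exist.
List candidates x ≡ 7 (mod 11): 7, 18. Modulo 22 these are 7, 18; 18 gives 18 as required.
Verify: 18 = 1·11 + 7 and 18 = 0·22 + 18. ✓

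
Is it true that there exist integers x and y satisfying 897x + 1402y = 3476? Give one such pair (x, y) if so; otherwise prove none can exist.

x = 404, y = -256

Since gcd(897, 1402) = 1, every integer is an integer combination of 897 and 1402.
Dividing repeatedly: 1402 = 1·897 + 505, 897 = 1·505 + 392, 505 = 1·392 + 113, 392 = 3·113 + 53, 113 = 2·53 + 7, 53 = 7·7 + 4, 7 = 1·4 + 3, 4 = 1·3 + 1, 3 = 3·1 + 0.
Working back up the chain: 1 = 4 − 1·3 = 4 − (7 − 1·4) = −7 + 2·4 = −7 + 2·(53 − 7·7) = 2·53 − 15·7 = 2·53 − 15·(113 − 2·53) = −15·113 + 32·53 = −15·113 + 32·(392 − 3·113) = 32·392 − 111·113 = 32·392 − 111·(505 − 1·392) = −111·505 + 143·392 = −111·505 + 143·(897 − 1·505) = 143·897 − 254·505 = 143·897 − 254·(1402 − 1·897) = −254·1402 + 397·897. So 897·397 + 1402·(-254) = 1.
Multiplying through by 3476: x = 397·3476 = 1379972, y = (-254)·3476 = -882904 is a solution.
Shifting by a multiple of (1402, −897) keeps it a solution: x = 1379972 − 984·1402 = 404, y = -882904 + 984·897 = -256.
Check: 897·404 + 1402·(-256) = 362388 − 358912 = 3476. ✓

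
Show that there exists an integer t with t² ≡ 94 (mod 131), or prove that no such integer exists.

t = 116 works: 116² = 13456, and 13456 − 94 = 13362 = 102·131.

t = 116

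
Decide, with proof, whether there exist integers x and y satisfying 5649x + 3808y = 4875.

No, no such integers exist.

Any value of 5649x + 3808y is a multiple of gcd(5649, 3808) = 7.
But 4875 = 7·696 + 3, so 7 ∤ 4875.
Therefore 5649x + 3808y = 4875 has no solution in integers.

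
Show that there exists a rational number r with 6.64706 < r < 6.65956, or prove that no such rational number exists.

Scale by 20: the interval becomes (132.94120, 133.19120), which contains the integer 133.
Dividing back, 6.64706 < 133/20 < 6.65956, and 133/20 is rational.

r = 133/20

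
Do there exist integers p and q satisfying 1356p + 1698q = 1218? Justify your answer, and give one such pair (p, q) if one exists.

p = 200, q = -159

gcd(1356, 1698) = 6, and 6 divides 1218, so integer solutions exist.
Dividing through by 6 reduces the equation to 226p + 283q = 203.
Dividing repeatedly: 283 = 1·226 + 57, 226 = 3·57 + 55, 57 = 1·55 + 2, 55 = 27·2 + 1, 2 = 2·1 + 0.
Unwinding: 1 = 55 − 27·2 = 55 − 27·(57 − 1·55) = −27·57 + 28·55 = −27·57 + 28·(226 − 3·57) = 28·226 − 111·57 = 28·226 − 111·(283 − 1·226) = −111·283 + 139·226, i.e. 226·139 + 283·(-111) = 1.
Times 203: 226·28217 + 283·(-22533) = 203, so (28217, -22533) solves it.
Subtracting 99·283 from p and adding 99·226 to q gives the tidier solution (200, -159).
Indeed 1356·200 + 1698·(-159) = 271200 − 269982 = 1218.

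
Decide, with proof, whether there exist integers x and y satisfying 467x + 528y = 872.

x = 280, y = -246

Since gcd(467, 528) = 1, every integer is an integer combination of 467 and 528.
Dividing repeatedly: 528 = 1·467 + 61, 467 = 7·61 + 40, 61 = 1·40 + 21, 40 = 1·21 + 19, 21 = 1·19 + 2, 19 = 9·2 + 1, 2 = 2·1 + 0.
Back-substituting, 1 = 19 − 9·2 = 19 − 9·(21 − 1·19) = −9·21 + 10·19 = −9·21 + 10·(40 − 1·21) = 10·40 − 19·21 = 10·40 − 19·(61 − 1·40) = −19·61 + 29·40 = −19·61 + 29·(467 − 7·61) = 29·467 − 222·61 = 29·467 − 222·(528 − 1·467) = −222·528 + 251·467; that is, 467·251 + 528·(-222) = 1.
Scaling by 872 gives the particular solution (x, y) = (218872, -193584).
The general solution is x = 218872 + 528k, y = -193584 − 467k; taking k = -414 gives the smaller pair x = 280, y = -246.
Indeed 467·280 + 528·(-246) = 130760 − 129888 = 872.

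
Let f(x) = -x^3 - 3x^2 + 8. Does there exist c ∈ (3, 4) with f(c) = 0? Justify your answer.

The endpoint values f(3) = -46 and f(4) = -104 are both negative. Claim: f(x) < 0 for every x in (3, 4).
Substitute x = 3 + u, where 0 < u < 1 on the interval. Expanding, f(3 + u) = -u^3 - 12u^2 - 45u - 46.
The nonzero coefficients here are all negative, so for u > 0 every term is negative (or zero), and the constant term -46 is strictly negative.
Therefore f(x) < 0 throughout (3, 4), and f has no zero there.

No.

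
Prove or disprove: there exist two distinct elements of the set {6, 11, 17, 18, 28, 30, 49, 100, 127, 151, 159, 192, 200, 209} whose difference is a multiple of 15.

There is no such pair.

Reduce each element modulo 15: 6↦6, 11↦11, 17↦2, 18↦3, 28↦13, 30↦0, 49↦4, 100↦10, 127↦7, 151↦1, 159↦9, 192↦12, 200↦5, 209↦14.
All 14 residues are distinct, so no two elements differ by a multiple of 15.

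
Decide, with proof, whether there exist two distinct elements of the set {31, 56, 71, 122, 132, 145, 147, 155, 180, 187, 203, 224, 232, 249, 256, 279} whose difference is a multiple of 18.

No, no such pair exists.

Residues mod 18: 31↦13, 56↦2, 71↦17, 122↦14, 132↦6, 145↦1, 147↦3, 155↦11, 180↦0, 187↦7, 203↦5, 224↦8, 232↦16, 249↦15, 256↦4, 279↦9.
All 16 residues are distinct, so no two elements differ by a multiple of 18.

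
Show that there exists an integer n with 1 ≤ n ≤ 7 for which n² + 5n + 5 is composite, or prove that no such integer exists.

n = 5

At n = 5: 5² + 5·5 + 5 = 55 = 5·11, which is composite.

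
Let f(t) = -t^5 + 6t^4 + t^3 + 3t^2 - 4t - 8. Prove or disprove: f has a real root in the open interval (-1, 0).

Such a root exists.

f(-1) = 5 and f(0) = -8, which have opposite signs.
Since f is a polynomial it is continuous on [-1, 0].
By the Intermediate Value Theorem f must vanish at some point of (-1, 0).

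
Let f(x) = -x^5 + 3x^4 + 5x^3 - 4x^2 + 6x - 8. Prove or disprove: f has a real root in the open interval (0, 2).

Yes, f has a root in the interval.

f(0) = -8 and f(2) = 44, which have opposite signs.
f is continuous everywhere (it is a polynomial), in particular on [0, 2].
By the Intermediate Value Theorem, f takes the value 0 somewhere in the open interval.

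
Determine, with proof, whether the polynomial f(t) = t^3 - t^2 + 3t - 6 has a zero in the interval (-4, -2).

f has no root in that interval.

Evaluate at the endpoints: f(-4) = -98, f(-2) = -24 — same sign (negative).
f'(t) = 3t^2 - 2t + 3 has discriminant (-2)² − 4·3·3 = -32 < 0, so f' has no real roots and is positive for every real t.
Hence f is strictly increasing on ℝ, and in particular on [-4, -2]. A strictly monotone function with same-sign endpoint values stays negative on the whole interval, so f has no zero in (-4, -2).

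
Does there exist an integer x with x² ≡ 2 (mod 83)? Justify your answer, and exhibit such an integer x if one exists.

83 is prime, so by Euler's criterion 2 is a square mod 83 iff 2^((83−1)/2) = 2^41 ≡ 1 (mod 83).
Repeated squaring mod 83: 2^2 = 4 ≡ 4; 2^4 ≡ 4² = 16 ≡ 16; 2^8 ≡ 16² = 256 ≡ 7; 2^16 ≡ 7² = 49 ≡ 49; 2^32 ≡ 49² = 2401 ≡ 77.
Since 41 = 32 + 8 + 1, 2^41 ≡ 77 · 7 · 2; multiplying out mod 83: 77·7 = 539 ≡ 41, then 41·2 = 82 ≡ 82. Thus 2^41 ≡ 82 ≡ −1 (mod 83).
By Euler's criterion 2 is a quadratic non-residue mod 83: no x satisfies x² ≡ 2 (mod 83).

There is no such integer.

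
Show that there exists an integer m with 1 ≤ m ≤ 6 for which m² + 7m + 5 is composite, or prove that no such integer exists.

m = 4

At m = 4: 4² + 7·4 + 5 = 49 = 7·7, which is composite.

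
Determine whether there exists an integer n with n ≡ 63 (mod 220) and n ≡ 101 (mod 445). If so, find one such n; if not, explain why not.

gcd(220, 445) = 5. If n ≡ 63 (mod 220) and n ≡ 101 (mod 445), then n ≡ 63 (mod 5) and n ≡ 101 (mod 5).
However 63 ≡ 3 and 101 ≡ 1 (mod 5), and 3 ≠ 1.
Hence the system has no solution.

No such integer exists.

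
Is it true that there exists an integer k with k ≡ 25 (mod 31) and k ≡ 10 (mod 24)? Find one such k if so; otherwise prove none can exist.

k = 490

gcd(31, 24) = 1, so the Chinese Remainder Theorem guarantees exactly one residue class mod 744 satisfying both.
Any solution of the first congruence is k = 25 + 31t; substituting into the second, 31t ≡ 10 − 25 ≡ 9 (mod 24).
31 ≡ 7 (mod 24), so this reads 7t ≡ 9 (mod 24). Note 7·7 = 49 ≡ 1 (mod 24) (as 49 − 1 = 2·24), so 7⁻¹ ≡ 7.
Therefore t ≡ 7·9 = 63 ≡ 15 (mod 24).
With t = 15: k = 25 + 31·15 = 490.
Verify: 490 = 15·31 + 25 and 490 = 20·24 + 10. ✓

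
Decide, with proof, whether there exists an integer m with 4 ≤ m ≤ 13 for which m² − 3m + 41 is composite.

m = 7

At m = 7: 7² − 3·7 + 41 = 69 = 3·23, which is composite.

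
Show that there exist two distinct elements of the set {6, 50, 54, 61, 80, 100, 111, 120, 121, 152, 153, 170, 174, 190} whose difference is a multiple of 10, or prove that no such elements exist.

Reduce each element mod 10: 6↦6, 50↦0, 54↦4, 61↦1, 80↦0, 100↦0, 111↦1, 120↦0, 121↦1, 152↦2, 153↦3, 170↦0, 174↦4, 190↦0. The residue 0 repeats (at 50 and 80), and 80 − 50 = 30 = 3·10.

50 and 80 are such a pair.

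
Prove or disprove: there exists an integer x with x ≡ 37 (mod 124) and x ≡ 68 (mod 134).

Both moduli are multiples of 2 = gcd(124, 134), so any solution would satisfy x ≡ 37 and x ≡ 68 modulo 2 simultaneously.
But 37 mod 2 = 1 while 68 mod 2 = 0, a contradiction.
Hence the system has no solution.

No such integer exists.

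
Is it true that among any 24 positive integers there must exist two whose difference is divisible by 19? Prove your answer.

True.

Each integer lies in one of the 19 residue classes modulo 19.
Since 24 > 19, two of the 24 integers must share a residue class by the pigeonhole principle; call them a and b.
Their difference a − b is then a multiple of 19.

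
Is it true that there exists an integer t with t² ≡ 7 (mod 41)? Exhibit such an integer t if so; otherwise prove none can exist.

There is no such integer.

Apply Euler's criterion with the prime 41: 7 is a quadratic residue iff 7^20 ≡ 1 (mod 41), and a non-residue iff it is ≡ −1.
Repeated squaring mod 41: 7^2 = 49 ≡ 8; 7^4 ≡ 8² = 64 ≡ 23; 7^8 ≡ 23² = 529 ≡ 37; 7^16 ≡ 37² = 1369 ≡ 16.
Since 20 = 16 + 4, 7^20 ≡ 16 · 23; multiplying out mod 41: 16·23 = 368 ≡ 40. Thus 7^20 ≡ 40 ≡ −1 (mod 41).
By Euler's criterion 7 is a quadratic non-residue mod 41: no t satisfies t² ≡ 7 (mod 41).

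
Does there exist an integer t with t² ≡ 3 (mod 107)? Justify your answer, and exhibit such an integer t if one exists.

Take t = 89. Then 89² = 7921 = 74·107 + 3, so 89² ≡ 3 (mod 107).

t = 89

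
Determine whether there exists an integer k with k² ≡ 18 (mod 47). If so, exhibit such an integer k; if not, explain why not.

k = 26 works: 26² = 676, and 676 − 18 = 658 = 14·47.

k = 26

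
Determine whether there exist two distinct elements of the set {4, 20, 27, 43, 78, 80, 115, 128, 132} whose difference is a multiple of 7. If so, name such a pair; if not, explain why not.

The pair (20, 27) works.

20 mod 7 = 6 and 27 mod 7 = 6, so 27 − 20 = 7 = 1·7.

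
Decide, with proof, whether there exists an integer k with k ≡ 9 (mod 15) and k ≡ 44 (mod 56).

gcd(15, 56) = 1, so the Chinese Remainder Theorem guarantees exactly one residue class mod 840 satisfying both.
Write k = 9 + 15t and require 9 + 15t ≡ 44 (mod 56), i.e. 15t ≡ 35 (mod 56).
Since 15·15 = 225 = 4·56 + 1, the inverse of 15 mod 56 is 15.
Therefore t ≡ 15·35 = 525 ≡ 21 (mod 56).
With t = 21: k = 9 + 15·21 = 324.
Check: 324 mod 15 = 9, 324 mod 56 = 44. ✓

k = 324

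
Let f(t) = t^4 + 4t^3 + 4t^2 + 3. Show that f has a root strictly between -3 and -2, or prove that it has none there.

No.

The endpoint values f(-3) = 12 and f(-2) = 3 are both positive. Claim: f(t) > 0 for every t in (-3, -2).
Shift to the endpoint -2: with t = -2 − u (0 < u < 1), one computes f(-2 − u) = u^4 + 4u^3 + 4u^2 + 3.
The nonzero coefficients here are all positive, so for u > 0 every term is positive (or zero), and the constant term 3 is strictly positive.
Therefore f(t) > 0 throughout (-3, -2), and f has no zero there.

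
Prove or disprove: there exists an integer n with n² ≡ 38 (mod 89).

Apply Euler's criterion with the prime 89: 38 is a quadratic residue iff 38^44 ≡ 1 (mod 89), and a non-residue iff it is ≡ −1.
Squaring successively (mod 89): 38^2 = 1444 ≡ 20; 38^4 ≡ 20² = 400 ≡ 44; 38^8 ≡ 44² = 1936 ≡ 67; 38^16 ≡ 67² = 4489 ≡ 39; 38^32 ≡ 39² = 1521 ≡ 8.
Since 44 = 32 + 8 + 4, 38^44 ≡ 8 · 67 · 44; multiplying out mod 89: 8·67 = 536 ≡ 2, then 2·44 = 88 ≡ 88. Thus 38^44 ≡ 88 ≡ −1 (mod 89).
The value −1 means 38 is a non-residue modulo 89, so n² ≡ 38 (mod 89) is impossible.

No such integer exists.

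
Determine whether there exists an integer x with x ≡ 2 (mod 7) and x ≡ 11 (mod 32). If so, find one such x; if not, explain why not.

x = 107

Since 7 and 32 share no common factor, CRT says the pair of congruences has a solution (unique mod 224).
Any solution of the first congruence is x = 2 + 7t; substituting into the second, 7t ≡ 11 − 2 ≡ 9 (mod 32).
Since 7·23 = 161 = 5·32 + 1, the inverse of 7 mod 32 is 23.
Therefore t ≡ 23·9 = 207 ≡ 15 (mod 32).
With t = 15: x = 2 + 7·15 = 107.
Verify: 107 = 15·7 + 2 and 107 = 3·32 + 11. ✓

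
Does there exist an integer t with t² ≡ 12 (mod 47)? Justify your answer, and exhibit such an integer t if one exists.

t = 23

t = 23 works: 23² = 529, and 529 − 12 = 517 = 11·47.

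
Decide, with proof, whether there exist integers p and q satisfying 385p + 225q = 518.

Both 385 and 225 are divisible by gcd(385, 225) = 5, hence so is any combination 385p + 225q.
However 518 leaves remainder 3 on division by 5.
Therefore 385p + 225q = 518 has no solution in integers.

No, no such integers exist.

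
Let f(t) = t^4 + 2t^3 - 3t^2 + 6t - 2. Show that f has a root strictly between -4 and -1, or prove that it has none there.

f(-4) = 54 and f(-1) = -12, which have opposite signs.
Since f is a polynomial it is continuous on [-4, -1].
By the Intermediate Value Theorem f must vanish at some point of (-4, -1).

Such a root exists.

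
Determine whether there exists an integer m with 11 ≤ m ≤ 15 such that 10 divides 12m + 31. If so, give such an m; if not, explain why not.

At m = 11, 12·11 + 31 = 163 ≡ 3 (mod 10), and each step in m adds 12 ≡ 2 (mod 10), giving residues 3, 5, 7, 9, 1 for m = 11, 12, …, 15.
Since 0 is absent from this list, 10 ∤ 12m + 31 for every m with 11 ≤ m ≤ 15.

No such integer m in that range exists.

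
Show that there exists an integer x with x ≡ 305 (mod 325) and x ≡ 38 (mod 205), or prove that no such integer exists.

No, no such integer exists.

Reduce both congruences modulo 5, which divides 325 and 205: they say x ≡ 305 (mod 5) and x ≡ 38 (mod 5).
But 305 mod 5 = 0 while 38 mod 5 = 3, a contradiction.
Therefore no such x exists.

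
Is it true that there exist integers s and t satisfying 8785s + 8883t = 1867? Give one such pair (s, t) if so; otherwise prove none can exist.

No, no such integers exist.

Any value of 8785s + 8883t is a multiple of gcd(8785, 8883) = 7.
But 1867 = 7·266 + 5, so 7 ∤ 1867.
Therefore 8785s + 8883t = 1867 has no solution in integers.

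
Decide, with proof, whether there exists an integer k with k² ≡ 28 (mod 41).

41 is prime, so by Euler's criterion 28 is a square mod 41 iff 28^((41−1)/2) = 28^20 ≡ 1 (mod 41).
Squaring successively (mod 41): 28^2 = 784 ≡ 5; 28^4 ≡ 5² = 25 ≡ 25; 28^8 ≡ 25² = 625 ≡ 10; 28^16 ≡ 10² = 100 ≡ 18.
Since 20 = 16 + 4, 28^20 ≡ 18 · 25; multiplying out mod 41: 18·25 = 450 ≡ 40. Thus 28^20 ≡ 40 ≡ −1 (mod 41).
By Euler's criterion 28 is a quadratic non-residue mod 41: no k satisfies k² ≡ 28 (mod 41).

No such integer exists.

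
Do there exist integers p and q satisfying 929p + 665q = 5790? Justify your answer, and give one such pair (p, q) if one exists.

p = 430, q = -592

929 and 665 are coprime, so 929p + 665q ranges over all of ℤ.
Dividing repeatedly: 929 = 1·665 + 264, 665 = 2·264 + 137, 264 = 1·137 + 127, 137 = 1·127 + 10, 127 = 12·10 + 7, 10 = 1·7 + 3, 7 = 2·3 + 1, 3 = 3·1 + 0.
Unwinding: 1 = 7 − 2·3 = 7 − 2·(10 − 1·7) = −2·10 + 3·7 = −2·10 + 3·(127 − 12·10) = 3·127 − 38·10 = 3·127 − 38·(137 − 1·127) = −38·137 + 41·127 = −38·137 + 41·(264 − 1·137) = 41·264 − 79·137 = 41·264 − 79·(665 − 2·264) = −79·665 + 199·264 = −79·665 + 199·(929 − 1·665) = 199·929 − 278·665, i.e. 929·199 + 665·(-278) = 1.
Times 5790: 929·1152210 + 665·(-1609620) = 5790, so (1152210, -1609620) solves it.
The general solution is p = 1152210 + 665k, q = -1609620 − 929k; taking k = -1732 gives the smaller pair p = 430, q = -592.
Check: 929·430 + 665·(-592) = 399470 − 393680 = 5790. ✓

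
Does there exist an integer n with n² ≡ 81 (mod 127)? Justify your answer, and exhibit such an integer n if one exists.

n = 9

Take n = 9. Then 9² = 81, and since 0 ≤ 81 < 127 this is already reduced: 9² ≡ 81 (mod 127).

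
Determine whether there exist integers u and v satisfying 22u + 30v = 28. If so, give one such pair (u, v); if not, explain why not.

Since gcd(22, 30) = 2 and 28 = 2·14, Bézout's identity guarantees a solution.
Dividing through by 2 reduces the equation to 11u + 15v = 14.
Run the Euclidean algorithm on 15 and 11: 15 = 1·11 + 4, 11 = 2·4 + 3, 4 = 1·3 + 1, 3 = 3·1 + 0.
Unwinding: 1 = 4 − 1·3 = 4 − (11 − 2·4) = −11 + 3·4 = −11 + 3·(15 − 1·11) = 3·15 − 4·11, i.e. 11·(-4) + 15·3 = 1.
Multiplying through by 14: u = (-4)·14 = -56, v = 3·14 = 42 is a solution.
The general solution is u = -56 + 15k, v = 42 − 11k; taking k = 4 gives the smaller pair u = 4, v = -2.
Check: 22·4 + 30·(-2) = 88 − 60 = 28. ✓

u = 4, v = -2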